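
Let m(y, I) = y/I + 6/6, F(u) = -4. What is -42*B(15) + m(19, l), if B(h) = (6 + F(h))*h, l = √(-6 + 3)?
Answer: -1259 - 19*I*√3/3 ≈ -1259.0 - 10.97*I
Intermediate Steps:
l = I*√3 (l = √(-3) = I*√3 ≈ 1.732*I)
B(h) = 2*h (B(h) = (6 - 4)*h = 2*h)
m(y, I) = 1 + y/I (m(y, I) = y/I + 6*(⅙) = y/I + 1 = 1 + y/I)
-42*B(15) + m(19, l) = -84*15 + (I*√3 + 19)/((I*√3)) = -42*30 + (-I*√3/3)*(19 + I*√3) = -1260 - I*√3*(19 + I*√3)/3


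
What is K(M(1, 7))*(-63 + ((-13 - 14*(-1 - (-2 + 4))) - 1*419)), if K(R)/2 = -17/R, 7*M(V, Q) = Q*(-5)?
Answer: -15402/5 ≈ -3080.4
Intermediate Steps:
M(V, Q) = -5*Q/7 (M(V, Q) = (Q*(-5))/7 = (-5*Q)/7 = -5*Q/7)
K(R) = -34/R (K(R) = 2*(-17/R) = -34/R)
K(M(1, 7))*(-63 + ((-13 - 14*(-1 - (-2 + 4))) - 1*419)) = (-34/((-5/7*7)))*(-63 + ((-13 - 14*(-1 - (-2 + 4))) - 1*419)) = (-34/(-5))*(-63 + ((-13 - 14*(-1 - 1*2)) - 419)) = (-34*(-⅕))*(-63 + ((-13 - 14*(-1 - 2)) - 419)) = 34*(-63 + ((-13 - 14*(-3)) - 419))/5 = 34*(-63 + ((-13 + 42) - 419))/5 = 34*(-63 + (29 - 419))/5 = 34*(-63 - 390)/5 = (34/5)*(-453) = -15402/5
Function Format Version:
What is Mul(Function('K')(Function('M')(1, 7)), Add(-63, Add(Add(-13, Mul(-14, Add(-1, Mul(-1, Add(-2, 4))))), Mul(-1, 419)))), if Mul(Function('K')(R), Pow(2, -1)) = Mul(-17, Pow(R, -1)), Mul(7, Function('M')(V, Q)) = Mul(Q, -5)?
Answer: Rational(-15402, 5) ≈ -3080.4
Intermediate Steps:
Function('M')(V, Q) = Mul(Rational(-5, 7), Q) (Function('M')(V, Q) = Mul(Rational(1, 7), Mul(Q, -5)) = Mul(Rational(1, 7), Mul(-5, Q)) = Mul(Rational(-5, 7), Q))
Function('K')(R) = Mul(-34, Pow(R, -1)) (Function('K')(R) = Mul(2, Mul(-17, Pow(R, -1))) = Mul(-34, Pow(R, -1)))
Mul(Function('K')(Function('M')(1, 7)), Add(-63, Add(Add(-13, Mul(-14, Add(-1, Mul(-1, Add(-2, 4))))), Mul(-1, 419)))) = Mul(Mul(-34, Pow(Mul(Rational(-5, 7), 7), -1)), Add(-63, Add(Add(-13, Mul(-14, Add(-1, Mul(-1, Add(-2, 4))))), Mul(-1, 419)))) = Mul(Mul(-34, Pow(-5, -1)), Add(-63, Add(Add(-13, Mul(-14, Add(-1, Mul(-1, 2)))), -419))) = Mul(Mul(-34, Rational(-1, 5)), Add(-63, Add(Add(-13, Mul(-14, Add(-1, -2))), -419))) = Mul(Rational(34, 5), Add(-63, Add(Add(-13, Mul(-14, -3)), -419))) = Mul(Rational(34, 5), Add(-63, Add(Add(-13, 42), -419))) = Mul(Rational(34, 5), Add(-63, Add(29, -419))) = Mul(Rational(34, 5), Add(-63, -390)) = Mul(Rational(34, 5), -453) = Rational(-15402, 5)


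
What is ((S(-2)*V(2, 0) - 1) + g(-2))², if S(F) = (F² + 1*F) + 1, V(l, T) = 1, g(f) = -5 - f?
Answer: 1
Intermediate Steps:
S(F) = 1 + F + F² (S(F) = (F² + F) + 1 = (F + F²) + 1 = 1 + F + F²)
((S(-2)*V(2, 0) - 1) + g(-2))² = (((1 - 2 + (-2)²)*1 - 1) + (-5 - 1*(-2)))² = (((1 - 2 + 4)*1 - 1) + (-5 + 2))² = ((3*1 - 1) - 3)² = ((3 - 1) - 3)² = (2 - 3)² = (-1)² = 1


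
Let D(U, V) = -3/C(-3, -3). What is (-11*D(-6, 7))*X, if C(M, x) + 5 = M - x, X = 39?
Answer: -1287/5 ≈ -257.40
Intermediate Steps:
C(M, x) = -5 + M - x (C(M, x) = -5 + (M - x) = -5 + M - x)
D(U, V) = ⅗ (D(U, V) = -3/(-5 - 3 - 1*(-3)) = -3/(-5 - 3 + 3) = -3/(-5) = -3*(-⅕) = ⅗)
(-11*D(-6, 7))*X = -11*⅗*39 = -33/5*39 = -1287/5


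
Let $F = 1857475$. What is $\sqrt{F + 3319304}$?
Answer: $\sqrt{5176779} \approx 2275.3$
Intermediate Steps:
$\sqrt{F + 3319304} = \sqrt{1857475 + 3319304} = \sqrt{5176779}$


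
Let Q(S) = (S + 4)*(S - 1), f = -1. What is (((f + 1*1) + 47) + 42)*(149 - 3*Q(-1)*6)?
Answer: 22873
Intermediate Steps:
Q(S) = (-1 + S)*(4 + S) (Q(S) = (4 + S)*(-1 + S) = (-1 + S)*(4 + S))
(((f + 1*1) + 47) + 42)*(149 - 3*Q(-1)*6) = (((-1 + 1*1) + 47) + 42)*(149 - 3*(-4 + (-1)² + 3*(-1))*6) = (((-1 + 1) + 47) + 42)*(149 - 3*(-4 + 1 - 3)*6) = ((0 + 47) + 42)*(149 - 3*(-6)*6) = (47 + 42)*(149 + 18*6) = 89*(149 + 108) = 89*257 = 22873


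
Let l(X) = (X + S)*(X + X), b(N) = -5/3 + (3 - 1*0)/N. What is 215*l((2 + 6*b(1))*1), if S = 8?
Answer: 77400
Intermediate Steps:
b(N) = -5/3 + 3/N (b(N) = -5*1/3 + (3 + 0)/N = -5/3 + 3/N)
l(X) = 2*X*(8 + X) (l(X) = (X + 8)*(X + X) = (8 + X)*(2*X) = 2*X*(8 + X))
215*l((2 + 6*b(1))*1) = 215*(2*((2 + 6*(-5/3 + 3/1))*1)*(8 + (2 + 6*(-5/3 + 3/1))*1)) = 215*(2*((2 + 6*(-5/3 + 3*1))*1)*(8 + (2 + 6*(-5/3 + 3*1))*1)) = 215*(2*((2 + 6*(-5/3 + 3))*1)*(8 + (2 + 6*(-5/3 + 3))*1)) = 215*(2*((2 + 6*(4/3))*1)*(8 + (2 + 6*(4/3))*1)) = 215*(2*((2 + 8)*1)*(8 + (2 + 8)*1)) = 215*(2*(10*1)*(8 + 10*1)) = 215*(2*10*(8 + 10)) = 215*(2*10*18) = 215*360 = 77400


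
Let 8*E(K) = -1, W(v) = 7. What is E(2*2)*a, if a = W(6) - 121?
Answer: 57/4 ≈ 14.250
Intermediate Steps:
E(K) = -⅛ (E(K) = (⅛)*(-1) = -⅛)
a = -114 (a = 7 - 121 = -114)
E(2*2)*a = -⅛*(-114) = 57/4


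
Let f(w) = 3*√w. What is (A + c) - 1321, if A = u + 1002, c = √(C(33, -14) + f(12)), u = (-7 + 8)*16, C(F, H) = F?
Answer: -303 + √(33 + 6*√3) ≈ -296.41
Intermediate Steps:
u = 16 (u = 1*16 = 16)
c = √(33 + 6*√3) (c = √(33 + 3*√12) = √(33 + 3*(2*√3)) = √(33 + 6*√3) ≈ 6.5873)
A = 1018 (A = 16 + 1002 = 1018)
(A + c) - 1321 = (1018 + √(33 + 6*√3)) - 1321 = -303 + √(33 + 6*√3)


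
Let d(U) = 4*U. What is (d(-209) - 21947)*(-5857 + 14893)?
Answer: -205867188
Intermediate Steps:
(d(-209) - 21947)*(-5857 + 14893) = (4*(-209) - 21947)*(-5857 + 14893) = (-836 - 21947)*9036 = -22783*9036 = -205867188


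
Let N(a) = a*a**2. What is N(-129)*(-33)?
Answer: 70840737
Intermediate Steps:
N(a) = a**3
N(-129)*(-33) = (-129)**3*(-33) = -2146689*(-33) = 70840737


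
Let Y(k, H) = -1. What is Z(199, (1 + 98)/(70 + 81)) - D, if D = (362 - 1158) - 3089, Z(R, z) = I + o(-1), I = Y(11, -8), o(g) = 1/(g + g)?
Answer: 7767/2 ≈ 3883.5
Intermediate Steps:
o(g) = 1/(2*g)
I = -1
Z(R, z) = -3/2 (Z(R, z) = -1 + (½)/(-1) = -1 + (½)*(-1) = -1 - ½ = -3/2)
D = -3885 (D = -796 - 3089 = -3885)
Z(199, (1 + 98)/(70 + 81)) - D = -3/2 - 1*(-3885) = -3/2 + 3885 = 7767/2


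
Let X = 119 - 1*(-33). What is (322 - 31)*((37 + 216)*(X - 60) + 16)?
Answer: 6777972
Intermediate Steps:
X = 152 (X = 119 + 33 = 152)
(322 - 31)*((37 + 216)*(X - 60) + 16) = (322 - 31)*((37 + 216)*(152 - 60) + 16) = 291*(253*92 + 16) = 291*(23276 + 16) = 291*23292 = 6777972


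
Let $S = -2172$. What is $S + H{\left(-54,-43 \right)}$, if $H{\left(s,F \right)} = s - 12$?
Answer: $-2238$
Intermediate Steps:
$H{\left(s,F \right)} = -12 + s$
$S + H{\left(-54,-43 \right)} = -2172 - 66 = -2238$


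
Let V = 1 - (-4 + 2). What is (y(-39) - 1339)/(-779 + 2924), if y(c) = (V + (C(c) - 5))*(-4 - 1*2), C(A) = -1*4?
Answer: -1303/2145 ≈ -0.60746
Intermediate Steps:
C(A) = -4
V = 3 (V = 1 - 1*(-2) = 1 + 2 = 3)
y(c) = 36 (y(c) = (3 + (-4 - 5))*(-4 - 1*2) = (3 - 9)*(-4 - 2) = -6*(-6) = 36)
(y(-39) - 1339)/(-779 + 2924) = (36 - 1339)/(-779 + 2924) = -1303/2145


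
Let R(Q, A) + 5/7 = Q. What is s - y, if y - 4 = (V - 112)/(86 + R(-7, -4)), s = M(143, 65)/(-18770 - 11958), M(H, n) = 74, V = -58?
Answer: -3853751/2104868 ≈ -1.8309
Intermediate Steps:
R(Q, A) = -5/7 + Q
s = -37/15364 (s = 74/(-18770 - 11958) = 74/(-30728) = 74*(-1/30728) = -37/15364 ≈ -0.0024082)
y = 501/274 (y = 4 + (-58 - 112)/(86 + (-5/7 - 7)) = 4 - 170/(86 - 54/7) = 4 - 170/(548/7) = 4 + (7/548)*(-170) = 4 - 595/274 = 501/274 ≈ 1.8285)
s - y = -37/15364 - 1*501/274 = -37/15364 - 501/274 = -3853751/2104868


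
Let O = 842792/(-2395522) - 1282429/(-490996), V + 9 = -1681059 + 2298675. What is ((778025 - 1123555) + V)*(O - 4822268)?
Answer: -771597997192170603064935/588095859956 ≈ -1.3120e+12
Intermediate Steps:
V = 617607 (V = -9 + (-1681059 + 2298675) = -9 + 617616 = 617607)
O = 1329139691053/588095859956 (O = 842792*(-1/2395522) - 1282429*(-1/490996) = -421396/1197761 + 1282429/490996 = 1329139691053/588095859956 ≈ 2.2601)
((778025 - 1123555) + V)*(O - 4822268) = ((778025 - 1123555) + 617607)*(1329139691053/588095859956 - 4822268) = (-345530 + 617607)*(-2835954517258609155/588095859956) = 272077*(-2835954517258609155/588095859956) = -771597997192170603064935/588095859956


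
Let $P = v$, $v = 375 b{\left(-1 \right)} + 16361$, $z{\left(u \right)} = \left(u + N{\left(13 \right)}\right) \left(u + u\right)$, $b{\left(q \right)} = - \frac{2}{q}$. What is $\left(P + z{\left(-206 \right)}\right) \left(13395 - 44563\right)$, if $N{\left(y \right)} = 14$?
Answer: $-2998829120$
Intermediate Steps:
$z{\left(u \right)} = 2 u \left(14 + u\right)$ ($z{\left(u \right)} = \left(u + 14\right) \left(u + u\right) = \left(14 + u\right) 2 u = 2 u \left(14 + u\right)$)
$v = 17111$ ($v = 375 \left(- \frac{2}{-1}\right) + 16361 = 375 \left(\left(-2\right) \left(-1\right)\right) + 16361 = 375 \cdot 2 + 16361 = 750 + 16361 = 17111$)
$P = 17111$
$\left(P + z{\left(-206 \right)}\right) \left(13395 - 44563\right) = \left(17111 + 2 \left(-206\right) \left(14 - 206\right)\right) \left(13395 - 44563\right) = \left(17111 + 2 \left(-206\right) \left(-192\right)\right) \left(-31168\right) = \left(17111 + 79104\right) \left(-31168\right) = 96215 \left(-31168\right) = -2998829120$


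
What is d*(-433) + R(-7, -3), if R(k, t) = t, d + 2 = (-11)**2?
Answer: -51530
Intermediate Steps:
d = 119 (d = -2 + (-11)**2 = -2 + 121 = 119)
d*(-433) + R(-7, -3) = 119*(-433) - 3 = -51527 - 3 = -51530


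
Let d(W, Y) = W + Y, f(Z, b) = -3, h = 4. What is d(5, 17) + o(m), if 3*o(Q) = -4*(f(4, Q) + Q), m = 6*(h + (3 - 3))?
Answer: -6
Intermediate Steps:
m = 24 (m = 6*(4 + (3 - 3)) = 6*(4 + 0) = 6*4 = 24)
o(Q) = 4 - 4*Q/3 (o(Q) = (-4*(-3 + Q))/3 = (12 - 4*Q)/3 = 4 - 4*Q/3)
d(5, 17) + o(m) = (5 + 17) + (4 - 4/3*24) = 22 + (4 - 32) = 22 - 28 = -6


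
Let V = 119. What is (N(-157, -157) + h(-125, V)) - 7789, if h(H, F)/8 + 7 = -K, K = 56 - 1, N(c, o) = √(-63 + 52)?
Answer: -8285 + I*√11 ≈ -8285.0 + 3.3166*I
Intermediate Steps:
N(c, o) = I*√11 (N(c, o) = √(-11) = I*√11)
K = 55
h(H, F) = -496 (h(H, F) = -56 + 8*(-1*55) = -56 + 8*(-55) = -56 - 440 = -496)
(N(-157, -157) + h(-125, V)) - 7789 = (I*√11 - 496) - 7789 = (-496 + I*√11) - 7789 = -8285 + I*√11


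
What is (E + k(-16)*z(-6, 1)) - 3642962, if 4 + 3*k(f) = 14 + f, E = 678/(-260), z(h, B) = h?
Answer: -473583839/130 ≈ -3.6430e+6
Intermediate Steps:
E = -339/130 (E = 678*(-1/260) = -339/130 ≈ -2.6077)
k(f) = 10/3 + f/3 (k(f) = -4/3 + (14 + f)/3 = -4/3 + (14/3 + f/3) = 10/3 + f/3)
(E + k(-16)*z(-6, 1)) - 3642962 = (-339/130 + (10/3 + (⅓)*(-16))*(-6)) - 3642962 = (-339/130 + (10/3 - 16/3)*(-6)) - 3642962 = (-339/130 - 2*(-6)) - 3642962 = (-339/130 + 12) - 3642962 = 1221/130 - 3642962 = -473583839/130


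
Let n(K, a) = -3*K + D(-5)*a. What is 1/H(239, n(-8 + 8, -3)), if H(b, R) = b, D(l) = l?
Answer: 1/239 ≈ 0.0041841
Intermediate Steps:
n(K, a) = -5*a - 3*K (n(K, a) = -3*K - 5*a = -5*a - 3*K)
1/H(239, n(-8 + 8, -3)) = 1/239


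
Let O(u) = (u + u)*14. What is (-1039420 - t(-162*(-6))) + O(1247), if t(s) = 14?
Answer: -1004518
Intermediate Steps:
O(u) = 28*u (O(u) = (2*u)*14 = 28*u)
(-1039420 - t(-162*(-6))) + O(1247) = (-1039420 - 1*14) + 28*1247 = (-1039420 - 14) + 34916 = -1039434 + 34916 = -1004518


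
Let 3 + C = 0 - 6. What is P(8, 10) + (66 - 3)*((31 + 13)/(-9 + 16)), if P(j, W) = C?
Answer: 387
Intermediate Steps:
C = -9 (C = -3 + (0 - 6) = -3 - 6 = -9)
P(j, W) = -9
P(8, 10) + (66 - 3)*((31 + 13)/(-9 + 16)) = -9 + (66 - 3)*((31 + 13)/(-9 + 16)) = -9 + 63*(44/7) = -9 + 396 = 387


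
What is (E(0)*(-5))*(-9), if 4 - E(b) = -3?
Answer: 315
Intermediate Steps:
E(b) = 7 (E(b) = 4 - 1*(-3) = 4 + 3 = 7)
(E(0)*(-5))*(-9) = (7*(-5))*(-9) = -35*(-9) = 315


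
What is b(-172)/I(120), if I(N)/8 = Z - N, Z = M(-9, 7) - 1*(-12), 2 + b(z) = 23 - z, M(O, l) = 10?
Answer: -193/784 ≈ -0.24617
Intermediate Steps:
b(z) = 21 - z (b(z) = -2 + (23 - z) = 21 - z)
Z = 22 (Z = 10 - 1*(-12) = 10 + 12 = 22)
I(N) = 176 - 8*N (I(N) = 8*(22 - N) = 176 - 8*N)
b(-172)/I(120) = (21 - 1*(-172))/(176 - 8*120) = (21 + 172)/(176 - 960) = 193/(-784) = 193*(-1/784) = -193/784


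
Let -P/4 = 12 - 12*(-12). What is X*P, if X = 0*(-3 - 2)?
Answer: 0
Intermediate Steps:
P = -624 (P = -4*(12 - 12*(-12)) = -4*(12 + 144) = -4*156 = -624)
X = 0 (X = 0*(-5) = 0)
X*P = 0*(-624) = 0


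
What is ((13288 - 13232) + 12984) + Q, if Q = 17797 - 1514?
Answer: 29323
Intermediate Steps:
Q = 16283
((13288 - 13232) + 12984) + Q = ((13288 - 13232) + 12984) + 16283 = (56 + 12984) + 16283 = 13040 + 16283 = 29323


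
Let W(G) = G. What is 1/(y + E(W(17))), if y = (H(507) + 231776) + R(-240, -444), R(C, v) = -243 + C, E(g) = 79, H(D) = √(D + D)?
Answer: 38562/8922166895 - 13*√6/53533001370 ≈ 4.3215e-6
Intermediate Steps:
H(D) = √2*√D (H(D) = √(2*D) = √2*√D)
y = 231293 + 13*√6 (y = (√2*√507 + 231776) + (-243 - 240) = (√2*(13*√3) + 231776) - 483 = (13*√6 + 231776) - 483 = (231776 + 13*√6) - 483 = 231293 + 13*√6 ≈ 2.3132e+5)
1/(y + E(W(17))) = 1/((231293 + 13*√6) + 79) = 1/(231372 + 13*√6)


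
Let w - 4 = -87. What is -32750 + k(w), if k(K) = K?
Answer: -32833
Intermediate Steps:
w = -83 (w = 4 - 87 = -83)
-32750 + k(w) = -32750 - 83 = -32833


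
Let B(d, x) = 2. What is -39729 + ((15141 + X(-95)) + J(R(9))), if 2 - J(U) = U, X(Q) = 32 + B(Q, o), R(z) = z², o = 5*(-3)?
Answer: -24633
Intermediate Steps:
o = -15
X(Q) = 34 (X(Q) = 32 + 2 = 34)
J(U) = 2 - U
-39729 + ((15141 + X(-95)) + J(R(9))) = -39729 + ((15141 + 34) + (2 - 1*9²)) = -39729 + (15175 + (2 - 1*81)) = -39729 + (15175 + (2 - 81)) = -39729 + (15175 - 79) = -39729 + 15096 = -24633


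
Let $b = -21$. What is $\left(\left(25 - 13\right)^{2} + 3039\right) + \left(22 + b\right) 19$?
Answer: $3202$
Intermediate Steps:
$\left(\left(25 - 13\right)^{2} + 3039\right) + \left(22 + b\right) 19 = \left(\left(25 - 13\right)^{2} + 3039\right) + \left(22 - 21\right) 19 = \left(12^{2} + 3039\right) + 1 \cdot 19 = \left(144 + 3039\right) + 19 = 3183 + 19 = 3202$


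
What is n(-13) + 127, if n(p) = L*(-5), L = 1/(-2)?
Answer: 259/2 ≈ 129.50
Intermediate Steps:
L = -1/2 (L = 1*(-1/2) = -1/2 ≈ -0.50000)
n(p) = 5/2 (n(p) = -1/2*(-5) = 5/2)
n(-13) + 127 = 5/2 + 127 = 259/2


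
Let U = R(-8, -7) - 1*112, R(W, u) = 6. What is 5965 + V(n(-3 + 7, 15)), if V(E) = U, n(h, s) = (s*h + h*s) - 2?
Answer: 5859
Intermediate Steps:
n(h, s) = -2 + 2*h*s (n(h, s) = (h*s + h*s) - 2 = 2*h*s - 2 = -2 + 2*h*s)
U = -106 (U = 6 - 1*112 = 6 - 112 = -106)
V(E) = -106
5965 + V(n(-3 + 7, 15)) = 5965 - 106 = 5859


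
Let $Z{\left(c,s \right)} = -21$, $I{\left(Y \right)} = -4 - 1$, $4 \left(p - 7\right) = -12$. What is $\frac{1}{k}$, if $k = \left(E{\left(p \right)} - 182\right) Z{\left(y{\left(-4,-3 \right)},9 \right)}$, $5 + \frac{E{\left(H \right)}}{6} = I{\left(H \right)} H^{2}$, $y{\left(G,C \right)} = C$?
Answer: $\frac{1}{14532} \approx 6.8814 \cdot 10^{-5}$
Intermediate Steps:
$p = 4$ ($p = 7 + \frac{1}{4} \left(-12\right) = 7 - 3 = 4$)
$I{\left(Y \right)} = -5$
$E{\left(H \right)} = -30 - 30 H^{2}$ ($E{\left(H \right)} = -30 + 6 \left(- 5 H^{2}\right) = -30 - 30 H^{2}$)
$k = 14532$ ($k = \left(\left(-30 - 30 \cdot 4^{2}\right) - 182\right) \left(-21\right) = \left(\left(-30 - 480\right) - 182\right) \left(-21\right) = \left(-510 - 182\right) \left(-21\right) = \left(-692\right) \left(-21\right) = 14532$)
$\frac{1}{k} = \frac{1}{14532}$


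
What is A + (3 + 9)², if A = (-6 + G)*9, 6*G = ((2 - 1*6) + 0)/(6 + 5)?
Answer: 984/11 ≈ 89.455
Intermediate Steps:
G = -2/33 (G = (((2 - 1*6) + 0)/(6 + 5))/6 = (((2 - 6) + 0)/11)/6 = ((-4 + 0)*(1/11))/6 = (-4*1/11)/6 = (⅙)*(-4/11) = -2/33 ≈ -0.060606)
A = -600/11 (A = (-6 - 2/33)*9 = -200/33*9 = -600/11 ≈ -54.545)
A + (3 + 9)² = -600/11 + (3 + 9)² = -600/11 + 12² = -600/11 + 144 = 984/11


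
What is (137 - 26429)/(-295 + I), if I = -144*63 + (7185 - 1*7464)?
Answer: 1878/689 ≈ 2.7257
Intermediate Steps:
I = -9351 (I = -9072 + (7185 - 7464) = -9072 - 279 = -9351)
(137 - 26429)/(-295 + I) = (137 - 26429)/(-295 - 9351) = -26292/(-9646) = -26292*(-1/9646) = 1878/689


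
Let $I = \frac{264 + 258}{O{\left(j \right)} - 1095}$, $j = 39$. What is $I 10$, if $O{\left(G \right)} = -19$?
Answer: $- \frac{2610}{557} \approx -4.6858$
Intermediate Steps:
$I = - \frac{261}{557}$ ($I = \frac{264 + 258}{-19 - 1095} = \frac{522}{-1114} = 522 \left(- \frac{1}{1114}\right) = - \frac{261}{557} \approx -0.46858$)
$I 10 = \left(- \frac{261}{557}\right) 10 = - \frac{2610}{557}$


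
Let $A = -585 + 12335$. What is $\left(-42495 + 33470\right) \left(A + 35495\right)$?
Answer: $-426386125$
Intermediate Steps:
$A = 11750$
$\left(-42495 + 33470\right) \left(A + 35495\right) = \left(-42495 + 33470\right) \left(11750 + 35495\right) = \left(-9025\right) 47245 = -426386125$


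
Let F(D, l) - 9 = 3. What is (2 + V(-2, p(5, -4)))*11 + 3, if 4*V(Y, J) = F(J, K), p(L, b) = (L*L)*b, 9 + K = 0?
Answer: 58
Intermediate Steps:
K = -9 (K = -9 + 0 = -9)
F(D, l) = 12 (F(D, l) = 9 + 3 = 12)
p(L, b) = b*L**2 (p(L, b) = L**2*b = b*L**2)
V(Y, J) = 3 (V(Y, J) = (1/4)*12 = 3)
(2 + V(-2, p(5, -4)))*11 + 3 = (2 + 3)*11 + 3 = 5*11 + 3 = 55 + 3 = 58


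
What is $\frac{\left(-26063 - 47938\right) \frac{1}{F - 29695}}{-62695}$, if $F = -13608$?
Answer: $- \frac{74001}{2714881585} \approx -2.7258 \cdot 10^{-5}$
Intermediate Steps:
$\frac{\left(-26063 - 47938\right) \frac{1}{F - 29695}}{-62695} = \frac{\left(-26063 - 47938\right) \frac{1}{-13608 - 29695}}{-62695} = - \frac{74001}{-43303} \left(- \frac{1}{62695}\right) = \left(-74001\right) \left(- \frac{1}{43303}\right) \left(- \frac{1}{62695}\right) = \frac{74001}{43303} \left(- \frac{1}{62695}\right) = - \frac{74001}{2714881585}$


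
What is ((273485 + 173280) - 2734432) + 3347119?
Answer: 1059452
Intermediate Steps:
((273485 + 173280) - 2734432) + 3347119 = (446765 - 2734432) + 3347119 = -2287667 + 3347119 = 1059452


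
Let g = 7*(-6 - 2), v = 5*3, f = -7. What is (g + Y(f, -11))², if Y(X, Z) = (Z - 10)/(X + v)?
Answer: 219961/64 ≈ 3436.9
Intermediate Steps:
v = 15
g = -56 (g = 7*(-8) = -56)
Y(X, Z) = (-10 + Z)/(15 + X) (Y(X, Z) = (Z - 10)/(X + 15) = (-10 + Z)/(15 + X))
(g + Y(f, -11))² = (-56 + (-10 - 11)/(15 - 7))² = (-56 - 21/8)² = (-469/8)² = 219961/64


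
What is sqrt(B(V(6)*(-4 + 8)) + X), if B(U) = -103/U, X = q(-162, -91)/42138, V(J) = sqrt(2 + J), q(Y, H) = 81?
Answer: sqrt(168552 - 564468943*sqrt(2))/9364 ≈ 3.017*I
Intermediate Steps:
X = 9/4682 (X = 81/42138 = 81*(1/42138) = 9/4682 ≈ 0.0019223)
sqrt(B(V(6)*(-4 + 8)) + X) = sqrt(-103*1/((-4 + 8)*sqrt(2 + 6)) + 9/4682) = sqrt(-103*sqrt(2)/16 + 9/4682) = sqrt(9/4682 - 103*sqrt(2)/16)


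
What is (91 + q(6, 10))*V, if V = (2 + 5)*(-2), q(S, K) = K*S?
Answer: -2114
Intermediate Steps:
V = -14 (V = 7*(-2) = -14)
(91 + q(6, 10))*V = (91 + 10*6)*(-14) = (91 + 60)*(-14) = 151*(-14) = -2114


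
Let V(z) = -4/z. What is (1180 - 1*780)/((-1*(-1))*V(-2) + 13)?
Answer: 80/3 ≈ 26.667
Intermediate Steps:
(1180 - 1*780)/((-1*(-1))*V(-2) + 13) = (1180 - 1*780)/((-1*(-1))*(-4/(-2)) + 13) = (1180 - 780)/(1*(-4*(-1/2)) + 13) = 400/(1*2 + 13) = 400/(2 + 13) = 400/15 = (1/15)*400 = 80/3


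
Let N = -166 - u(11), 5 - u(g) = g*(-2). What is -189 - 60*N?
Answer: 11391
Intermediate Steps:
u(g) = 5 + 2*g (u(g) = 5 - g*(-2) = 5 - (-2)*g = 5 + 2*g)
N = -193 (N = -166 - (5 + 2*11) = -166 - (5 + 22) = -166 - 1*27 = -166 - 27 = -193)
-189 - 60*N = -189 - 60*(-193) = -189 + 11580 = 11391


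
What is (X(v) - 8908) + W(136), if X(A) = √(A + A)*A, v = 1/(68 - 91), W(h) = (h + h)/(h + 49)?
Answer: -1647708/185 - I*√46/529 ≈ -8906.5 - 0.012821*I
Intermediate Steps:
W(h) = 2*h/(49 + h) (W(h) = (2*h)/(49 + h) = 2*h/(49 + h))
v = -1/23 (v = 1/(-23) = -1/23 ≈ -0.043478)
X(A) = √2*A^(3/2) (X(A) = √(2*A)*A = (√2*√A)*A = √2*A^(3/2))
(X(v) - 8908) + W(136) = (√2*(-1/23)^(3/2) - 8908) + 2*136/(49 + 136) = (√2*(-I*√23/529) - 8908) + 2*136/185 = (-I*√46/529 - 8908) + 2*136*(1/185) = (-8908 - I*√46/529) + 272/185 = -1647708/185 - I*√46/529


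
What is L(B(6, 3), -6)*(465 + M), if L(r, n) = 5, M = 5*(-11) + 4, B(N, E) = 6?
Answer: 2070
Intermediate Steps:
M = -51 (M = -55 + 4 = -51)
L(B(6, 3), -6)*(465 + M) = 5*(465 - 51) = 5*414 = 2070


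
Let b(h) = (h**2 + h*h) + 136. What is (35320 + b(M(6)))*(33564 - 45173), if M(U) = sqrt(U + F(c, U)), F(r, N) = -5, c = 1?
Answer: -411631922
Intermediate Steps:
M(U) = sqrt(-5 + U) (M(U) = sqrt(U - 5) = sqrt(-5 + U))
b(h) = 136 + 2*h**2 (b(h) = (h**2 + h**2) + 136 = 2*h**2 + 136 = 136 + 2*h**2)
(35320 + b(M(6)))*(33564 - 45173) = (35320 + (136 + 2*(sqrt(-5 + 6))**2))*(33564 - 45173) = (35320 + (136 + 2*(sqrt(1))**2))*(-11609) = (35320 + (136 + 2*1**2))*(-11609) = (35320 + (136 + 2*1))*(-11609) = (35320 + (136 + 2))*(-11609) = (35320 + 138)*(-11609) = 35458*(-11609) = -411631922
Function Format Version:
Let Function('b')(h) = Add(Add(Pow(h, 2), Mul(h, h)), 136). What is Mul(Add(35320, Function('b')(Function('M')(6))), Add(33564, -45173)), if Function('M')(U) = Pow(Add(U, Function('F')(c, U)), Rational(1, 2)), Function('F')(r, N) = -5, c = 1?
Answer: -411631922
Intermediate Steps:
Function('M')(U) = Pow(Add(-5, U), Rational(1, 2)) (Function('M')(U) = Pow(Add(U, -5), Rational(1, 2)) = Pow(Add(-5, U), Rational(1, 2)))
Function('b')(h) = Add(136, Mul(2, Pow(h, 2))) (Function('b')(h) = Add(Add(Pow(h, 2), Pow(h, 2)), 136) = Add(Mul(2, Pow(h, 2)), 136) = Add(136, Mul(2, Pow(h, 2))))
Mul(Add(35320, Function('b')(Function('M')(6))), Add(33564, -45173)) = Mul(Add(35320, Add(136, Mul(2, Pow(Pow(Add(-5, 6), Rational(1, 2)), 2)))), Add(33564, -45173)) = Mul(Add(35320, Add(136, Mul(2, Pow(Pow(1, Rational(1, 2)), 2)))), -11609) = Mul(Add(35320, Add(136, Mul(2, Pow(1, 2)))), -11609) = Mul(Add(35320, Add(136, Mul(2, 1))), -11609) = Mul(Add(35320, Add(136, 2)), -11609) = Mul(Add(35320, 138), -11609) = Mul(35458, -11609) = -411631922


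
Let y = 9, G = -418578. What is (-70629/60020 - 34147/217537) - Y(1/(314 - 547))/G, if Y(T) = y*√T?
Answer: -17413923713/13056570740 + 3*I*√233/32509558 ≈ -1.3337 + 1.4086e-6*I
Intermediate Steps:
Y(T) = 9*√T
(-70629/60020 - 34147/217537) - Y(1/(314 - 547))/G = (-70629/60020 - 34147/217537) - 9*√(1/(314 - 547))/(-418578) = (-70629*1/60020 - 34147*1/217537) - 9*√(1/(-233))*(-1)/418578 = (-70629/60020 - 34147/217537) - 9*√(-1/233)*(-1)/418578 = -17413923713/13056570740 - 9*(I*√233/233)*(-1)/418578 = -17413923713/13056570740 - 9*I*√233/233*(-1)/418578 = -17413923713/13056570740 - (-3)*I*√233/32509558 = -17413923713/13056570740 + 3*I*√233/32509558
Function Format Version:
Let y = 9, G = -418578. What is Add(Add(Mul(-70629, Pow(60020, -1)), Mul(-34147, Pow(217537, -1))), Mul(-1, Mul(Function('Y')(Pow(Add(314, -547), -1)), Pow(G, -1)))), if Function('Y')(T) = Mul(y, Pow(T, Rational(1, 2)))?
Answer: Add(Rational(-17413923713, 13056570740), Mul(Rational(3, 32509558), I, Pow(233, Rational(1, 2)))) ≈ Add(-1.3337, Mul(1.4086e-6, I))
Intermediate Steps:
Function('Y')(T) = Mul(9, Pow(T, Rational(1, 2)))
Add(Add(Mul(-70629, Pow(60020, -1)), Mul(-34147, Pow(217537, -1))), Mul(-1, Mul(Function('Y')(Pow(Add(314, -547), -1)), Pow(G, -1)))) = Add(Add(Mul(-70629, Pow(60020, -1)), Mul(-34147, Pow(217537, -1))), Mul(-1, Mul(Mul(9, Pow(Pow(Add(314, -547), -1), Rational(1, 2))), Pow(-418578, -1)))) = Add(Add(Mul(-70629, Rational(1, 60020)), Mul(-34147, Rational(1, 217537))), Mul(-1, Mul(Mul(9, Pow(Pow(-233, -1), Rational(1, 2))), Rational(-1, 418578)))) = Add(Add(Rational(-70629, 60020), Rational(-34147, 217537)), Mul(-1, Mul(Mul(9, Pow(Rational(-1, 233), Rational(1, 2))), Rational(-1, 418578)))) = Add(Rational(-17413923713, 13056570740), Mul(-1, Mul(Mul(9, Mul(Rational(1, 233), I, Pow(233, Rational(1, 2)))), Rational(-1, 418578)))) = Add(Rational(-17413923713, 13056570740), Mul(-1, Mul(Mul(Rational(9, 233), I, Pow(233, Rational(1, 2))), Rational(-1, 418578)))) = Add(Rational(-17413923713, 13056570740), Mul(-1, Mul(Rational(-3, 32509558), I, Pow(233, Rational(1, 2))))) = Add(Rational(-17413923713, 13056570740), Mul(Rational(3, 32509558), I, Pow(233, Rational(1, 2))))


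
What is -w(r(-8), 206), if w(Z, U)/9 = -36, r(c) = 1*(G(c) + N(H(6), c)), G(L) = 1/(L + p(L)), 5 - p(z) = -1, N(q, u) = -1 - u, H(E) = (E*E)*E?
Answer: 324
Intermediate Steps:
H(E) = E³ (H(E) = E²*E = E³)
p(z) = 6 (p(z) = 5 - 1*(-1) = 5 + 1 = 6)
G(L) = 1/(6 + L) (G(L) = 1/(L + 6) = 1/(6 + L))
r(c) = -1 + 1/(6 + c) - c (r(c) = 1*(1/(6 + c) + (-1 - c)) = 1*(-1 + 1/(6 + c) - c) = -1 + 1/(6 + c) - c)
w(Z, U) = -324 (w(Z, U) = 9*(-36) = -324)
-w(r(-8), 206) = -1*(-324) = 324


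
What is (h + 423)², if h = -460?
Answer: 1369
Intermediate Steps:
(h + 423)² = (-460 + 423)² = (-37)² = 1369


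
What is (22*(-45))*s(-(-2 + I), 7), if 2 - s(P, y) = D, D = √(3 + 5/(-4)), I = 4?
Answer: -1980 + 495*√7 ≈ -670.35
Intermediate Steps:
D = √7/2 (D = √(3 + 5*(-¼)) = √(3 - 5/4) = √(7/4) = √7/2 ≈ 1.3229)
s(P, y) = 2 - √7/2
(22*(-45))*s(-(-2 + I), 7) = (22*(-45))*(2 - √7/2) = -990*(2 - √7/2) = -1980 + 495*√7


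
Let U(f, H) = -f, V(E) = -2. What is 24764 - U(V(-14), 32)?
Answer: 24762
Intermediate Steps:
24764 - U(V(-14), 32) = 24764 - (-1)*(-2) = 24764 - 1*2 = 24764 - 2 = 24762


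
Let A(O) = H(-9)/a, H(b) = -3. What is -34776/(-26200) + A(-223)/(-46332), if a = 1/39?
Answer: 1724687/1296900 ≈ 1.3299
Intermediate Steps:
a = 1/39 ≈ 0.025641
A(O) = -117 (A(O) = -3/1/39 = -3*39 = -117)
-34776/(-26200) + A(-223)/(-46332) = -34776/(-26200) - 117/(-46332) = -34776*(-1/26200) - 117*(-1/46332) = 4347/3275 + 1/396 = 1724687/1296900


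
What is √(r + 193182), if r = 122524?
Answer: √315706 ≈ 561.88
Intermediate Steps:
√(r + 193182) = √(122524 + 193182) = √315706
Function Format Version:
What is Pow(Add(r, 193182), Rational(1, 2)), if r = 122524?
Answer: Pow(315706, Rational(1, 2)) ≈ 561.88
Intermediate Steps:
Pow(Add(r, 193182), Rational(1, 2)) = Pow(Add(122524, 193182), Rational(1, 2)) = Pow(315706, Rational(1, 2))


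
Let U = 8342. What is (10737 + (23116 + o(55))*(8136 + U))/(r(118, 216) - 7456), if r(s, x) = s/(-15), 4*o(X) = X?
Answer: -11434282725/223916 ≈ -51065.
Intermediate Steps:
o(X) = X/4
r(s, x) = -s/15 (r(s, x) = s*(-1/15) = -s/15)
(10737 + (23116 + o(55))*(8136 + U))/(r(118, 216) - 7456) = (10737 + (23116 + (¼)*55)*(8136 + 8342))/(-1/15*118 - 7456) = (10737 + (23116 + 55/4)*16478)/(-118/15 - 7456) = (10737 + (92519/4)*16478)/(-111958/15) = (10737 + 762264041/2)*(-15/111958) = (762285515/2)*(-15/111958) = -11434282725/223916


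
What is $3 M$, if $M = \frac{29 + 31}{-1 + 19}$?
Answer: $10$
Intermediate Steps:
$M = \frac{10}{3}$ ($M = \frac{60}{18} = 60 \cdot \frac{1}{18} = \frac{10}{3} \approx 3.3333$)
$3 M = 3 \cdot \frac{10}{3} = 10$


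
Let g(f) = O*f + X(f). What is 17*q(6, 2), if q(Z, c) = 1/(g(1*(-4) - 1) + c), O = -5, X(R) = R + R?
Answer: 1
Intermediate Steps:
X(R) = 2*R
g(f) = -3*f (g(f) = -5*f + 2*f = -3*f)
q(Z, c) = 1/(15 + c) (q(Z, c) = 1/(-3*(1*(-4) - 1) + c) = 1/(-3*(-4 - 1) + c) = 1/(-3*(-5) + c) = 1/(15 + c))
17*q(6, 2) = 17/(15 + 2) = 17/17 = 17*(1/17) = 1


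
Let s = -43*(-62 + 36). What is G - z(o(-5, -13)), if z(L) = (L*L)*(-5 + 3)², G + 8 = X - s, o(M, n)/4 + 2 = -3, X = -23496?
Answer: -26222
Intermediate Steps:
o(M, n) = -20 (o(M, n) = -8 + 4*(-3) = -8 - 12 = -20)
s = 1118 (s = -43*(-26) = 1118)
G = -24622 (G = -8 + (-23496 - 1*1118) = -8 + (-23496 - 1118) = -8 - 24614 = -24622)
z(L) = 4*L² (z(L) = L²*(-2)² = L²*4 = 4*L²)
G - z(o(-5, -13)) = -24622 - 4*(-20)² = -24622 - 4*400 = -24622 - 1*1600 = -24622 - 1600 = -26222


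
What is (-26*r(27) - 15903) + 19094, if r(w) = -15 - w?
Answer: 4283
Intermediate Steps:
(-26*r(27) - 15903) + 19094 = (-26*(-15 - 1*27) - 15903) + 19094 = (-26*(-15 - 27) - 15903) + 19094 = (-26*(-42) - 15903) + 19094 = (1092 - 15903) + 19094 = -14811 + 19094 = 4283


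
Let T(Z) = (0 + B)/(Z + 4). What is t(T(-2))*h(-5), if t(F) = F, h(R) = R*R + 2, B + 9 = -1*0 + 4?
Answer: -135/2 ≈ -67.500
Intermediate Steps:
B = -5 (B = -9 + (-1*0 + 4) = -9 + (0 + 4) = -9 + 4 = -5)
h(R) = 2 + R² (h(R) = R² + 2 = 2 + R²)
T(Z) = -5/(4 + Z) (T(Z) = (0 - 5)/(Z + 4) = -5/(4 + Z))
t(T(-2))*h(-5) = (-5/(4 - 2))*(2 + (-5)²) = (-5/2)*(2 + 25) = -5*½*27 = -5/2*27 = -135/2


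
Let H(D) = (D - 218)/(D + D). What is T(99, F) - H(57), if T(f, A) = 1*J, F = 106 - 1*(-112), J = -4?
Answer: -295/114 ≈ -2.5877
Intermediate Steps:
F = 218 (F = 106 + 112 = 218)
T(f, A) = -4 (T(f, A) = 1*(-4) = -4)
H(D) = (-218 + D)/(2*D) (H(D) = (-218 + D)/((2*D)) = (-218 + D)*(1/(2*D)) = (-218 + D)/(2*D))
T(99, F) - H(57) = -4 - (-218 + 57)/(2*57) = -4 - (-161)/(2*57) = -4 - 1*(-161/114) = -4 + 161/114 = -295/114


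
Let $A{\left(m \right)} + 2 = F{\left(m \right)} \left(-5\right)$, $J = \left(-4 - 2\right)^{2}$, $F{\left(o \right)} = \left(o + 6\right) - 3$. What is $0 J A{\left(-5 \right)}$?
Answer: $0$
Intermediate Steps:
$F{\left(o \right)} = 3 + o$ ($F{\left(o \right)} = \left(6 + o\right) - 3 = 3 + o$)
$J = 36$ ($J = \left(-6\right)^{2} = 36$)
$A{\left(m \right)} = -17 - 5 m$ ($A{\left(m \right)} = -2 + \left(3 + m\right) \left(-5\right) = -2 - \left(15 + 5 m\right) = -17 - 5 m$)
$0 J A{\left(-5 \right)} = 0 \cdot 36 \left(-17 - -25\right) = 0 \left(-17 + 25\right) = 0 \cdot 8 = 0$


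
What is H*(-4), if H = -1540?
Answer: 6160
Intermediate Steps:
H*(-4) = -1540*(-4) = 6160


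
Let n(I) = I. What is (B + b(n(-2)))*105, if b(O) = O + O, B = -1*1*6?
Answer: -1050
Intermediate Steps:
B = -6 (B = -1*6 = -6)
b(O) = 2*O
(B + b(n(-2)))*105 = (-6 + 2*(-2))*105 = (-6 - 4)*105 = -10*105 = -1050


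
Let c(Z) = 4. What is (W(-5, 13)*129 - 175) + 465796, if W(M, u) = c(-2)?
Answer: 466137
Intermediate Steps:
W(M, u) = 4
(W(-5, 13)*129 - 175) + 465796 = (4*129 - 175) + 465796 = (516 - 175) + 465796 = 341 + 465796 = 466137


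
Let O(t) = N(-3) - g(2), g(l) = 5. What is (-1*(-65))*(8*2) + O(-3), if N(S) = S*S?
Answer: 1044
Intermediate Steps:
N(S) = S**2
O(t) = 4 (O(t) = (-3)**2 - 1*5 = 9 - 5 = 4)
(-1*(-65))*(8*2) + O(-3) = (-1*(-65))*(8*2) + 4 = 65*16 + 4 = 1040 + 4 = 1044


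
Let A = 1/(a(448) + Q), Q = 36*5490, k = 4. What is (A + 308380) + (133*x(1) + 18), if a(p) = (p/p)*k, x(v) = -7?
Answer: 60769007749/197644 ≈ 3.0747e+5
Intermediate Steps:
Q = 197640
a(p) = 4 (a(p) = (p/p)*4 = 1*4 = 4)
A = 1/197644 (A = 1/(4 + 197640) = 1/197644 ≈ 5.0596e-6)
(A + 308380) + (133*x(1) + 18) = (1/197644 + 308380) + (133*(-7) + 18) = 60949456721/197644 + (-931 + 18) = 60949456721/197644 - 913 = 60769007749/197644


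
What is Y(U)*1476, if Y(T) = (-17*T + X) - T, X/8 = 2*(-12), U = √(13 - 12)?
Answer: -309960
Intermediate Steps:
U = 1 (U = √1 = 1)
X = -192 (X = 8*(2*(-12)) = 8*(-24) = -192)
Y(T) = -192 - 18*T (Y(T) = (-17*T - 192) - T = (-192 - 17*T) - T = -192 - 18*T)
Y(U)*1476 = (-192 - 18*1)*1476 = (-192 - 18)*1476 = -210*1476 = -309960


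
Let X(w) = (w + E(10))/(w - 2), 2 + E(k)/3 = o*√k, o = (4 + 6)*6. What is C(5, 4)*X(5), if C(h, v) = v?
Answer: -4/3 + 240*√10 ≈ 757.61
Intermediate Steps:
o = 60 (o = 10*6 = 60)
E(k) = -6 + 180*√k (E(k) = -6 + 3*(60*√k) = -6 + 180*√k)
X(w) = (-6 + w + 180*√10)/(-2 + w) (X(w) = (w + (-6 + 180*√10))/(w - 2) = (-6 + w + 180*√10)/(-2 + w))
C(5, 4)*X(5) = 4*((-6 + 5 + 180*√10)/(-2 + 5)) = 4*((-1 + 180*√10)/3) = 4*(-⅓ + 60*√10) = -4/3 + 240*√10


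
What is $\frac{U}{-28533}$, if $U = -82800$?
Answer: $\frac{27600}{9511} \approx 2.9019$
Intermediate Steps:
$\frac{U}{-28533} = - \frac{82800}{-28533} = \left(-82800\right) \left(- \frac{1}{28533}\right) = \frac{27600}{9511}$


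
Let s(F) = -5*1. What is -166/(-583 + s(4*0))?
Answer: 83/294 ≈ 0.28231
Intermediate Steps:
s(F) = -5
-166/(-583 + s(4*0)) = -166/(-583 - 5) = -166/(-588) = -1/588*(-166) = 83/294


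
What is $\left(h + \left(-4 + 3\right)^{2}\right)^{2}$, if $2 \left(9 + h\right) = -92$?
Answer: $2916$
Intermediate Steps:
$h = -55$ ($h = -9 + \frac{1}{2} \left(-92\right) = -9 - 46 = -55$)
$\left(h + \left(-4 + 3\right)^{2}\right)^{2} = \left(-55 + \left(-4 + 3\right)^{2}\right)^{2} = \left(-55 + \left(-1\right)^{2}\right)^{2} = \left(-55 + 1\right)^{2} = \left(-54\right)^{2} = 2916$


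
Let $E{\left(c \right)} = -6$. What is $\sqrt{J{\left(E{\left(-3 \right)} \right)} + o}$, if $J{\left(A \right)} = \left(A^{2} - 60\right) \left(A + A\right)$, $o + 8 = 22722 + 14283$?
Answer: $\sqrt{37285} \approx 193.09$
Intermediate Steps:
$o = 36997$ ($o = -8 + \left(22722 + 14283\right) = -8 + 37005 = 36997$)
$J{\left(A \right)} = 2 A \left(-60 + A^{2}\right)$ ($J{\left(A \right)} = \left(-60 + A^{2}\right) 2 A = 2 A \left(-60 + A^{2}\right)$)
$\sqrt{J{\left(E{\left(-3 \right)} \right)} + o} = \sqrt{2 \left(-6\right) \left(-60 + \left(-6\right)^{2}\right) + 36997} = \sqrt{2 \left(-6\right) \left(-60 + 36\right) + 36997} = \sqrt{2 \left(-6\right) \left(-24\right) + 36997} = \sqrt{288 + 36997} = \sqrt{37285}$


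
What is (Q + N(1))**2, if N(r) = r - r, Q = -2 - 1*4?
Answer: 36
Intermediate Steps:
Q = -6 (Q = -2 - 4 = -6)
N(r) = 0
(Q + N(1))**2 = (-6 + 0)**2 = (-6)**2 = 36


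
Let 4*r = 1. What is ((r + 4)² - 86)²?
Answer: 1181569/256 ≈ 4615.5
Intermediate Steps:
r = ¼ (r = (¼)*1 = ¼ ≈ 0.25000)
((r + 4)² - 86)² = ((¼ + 4)² - 86)² = ((17/4)² - 86)² = (289/16 - 86)² = (-1087/16)² = 1181569/256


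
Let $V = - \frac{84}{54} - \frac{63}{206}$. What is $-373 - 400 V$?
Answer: $\frac{344429}{927} \approx 371.55$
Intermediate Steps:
$V = - \frac{3451}{1854}$ ($V = \left(-84\right) \frac{1}{54} - \frac{63}{206} = - \frac{14}{9} - \frac{63}{206} = - \frac{3451}{1854} \approx -1.8614$)
$-373 - 400 V = -373 - - \frac{690200}{927} = -373 + \frac{690200}{927} = \frac{344429}{927}$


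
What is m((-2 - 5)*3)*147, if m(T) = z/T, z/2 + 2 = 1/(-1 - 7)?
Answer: 119/4 ≈ 29.750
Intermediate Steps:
z = -17/4 (z = -4 + 2/(-1 - 7) = -4 + 2/(-8) = -4 + 2*(-⅛) = -4 - ¼ = -17/4 ≈ -4.2500)
m(T) = -17/(4*T)
m((-2 - 5)*3)*147 = -17*1/(3*(-2 - 5))/4*147 = -17/(4*((-7*3)))*147 = -17/4/(-21)*147 = -17/4*(-1/21)*147 = (17/84)*147 = 119/4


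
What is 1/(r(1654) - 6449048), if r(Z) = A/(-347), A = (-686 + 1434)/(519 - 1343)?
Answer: -71482/460990848949 ≈ -1.5506e-7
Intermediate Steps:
A = -187/206 (A = 748/(-824) = 748*(-1/824) = -187/206 ≈ -0.90777)
r(Z) = 187/71482 (r(Z) = -187/206/(-347) = -187/206*(-1/347) = 187/71482)
1/(r(1654) - 6449048) = 1/(187/71482 - 6449048) = 1/(-460990848949/71482) = -71482/460990848949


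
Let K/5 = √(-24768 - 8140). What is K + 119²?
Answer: 14161 + 10*I*√8227 ≈ 14161.0 + 907.03*I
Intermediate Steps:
K = 10*I*√8227 (K = 5*√(-24768 - 8140) = 5*√(-32908) = 5*(2*I*√8227) = 10*I*√8227 ≈ 907.03*I)
K + 119² = 10*I*√8227 + 119² = 10*I*√8227 + 14161 = 14161 + 10*I*√8227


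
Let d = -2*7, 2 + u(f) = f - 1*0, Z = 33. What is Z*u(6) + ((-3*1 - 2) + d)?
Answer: 113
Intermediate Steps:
u(f) = -2 + f (u(f) = -2 + (f - 1*0) = -2 + (f + 0) = -2 + f)
d = -14
Z*u(6) + ((-3*1 - 2) + d) = 33*(-2 + 6) + ((-3*1 - 2) - 14) = 33*4 + ((-3 - 2) - 14) = 132 + (-5 - 14) = 132 - 19 = 113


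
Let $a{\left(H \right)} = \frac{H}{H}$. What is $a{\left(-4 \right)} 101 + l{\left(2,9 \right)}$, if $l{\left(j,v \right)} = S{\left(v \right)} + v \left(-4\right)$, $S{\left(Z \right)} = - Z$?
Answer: $56$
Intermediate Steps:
$l{\left(j,v \right)} = - 5 v$ ($l{\left(j,v \right)} = - v + v \left(-4\right) = - v - 4 v = - 5 v$)
$a{\left(H \right)} = 1$
$a{\left(-4 \right)} 101 + l{\left(2,9 \right)} = 1 \cdot 101 - 45 = 101 - 45 = 56$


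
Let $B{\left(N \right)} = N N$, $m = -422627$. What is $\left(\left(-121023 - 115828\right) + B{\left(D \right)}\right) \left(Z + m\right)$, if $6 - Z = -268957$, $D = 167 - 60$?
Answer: $34636172928$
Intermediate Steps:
$D = 107$ ($D = 167 - 60 = 107$)
$B{\left(N \right)} = N^{2}$
$Z = 268963$ ($Z = 6 - -268957 = 6 + 268957 = 268963$)
$\left(\left(-121023 - 115828\right) + B{\left(D \right)}\right) \left(Z + m\right) = \left(\left(-121023 - 115828\right) + 107^{2}\right) \left(268963 - 422627\right) = \left(-236851 + 11449\right) \left(-153664\right) = \left(-225402\right) \left(-153664\right) = 34636172928$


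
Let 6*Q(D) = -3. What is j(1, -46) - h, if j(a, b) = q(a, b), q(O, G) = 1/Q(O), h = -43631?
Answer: 43629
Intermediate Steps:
Q(D) = -½ (Q(D) = (⅙)*(-3) = -½)
q(O, G) = -2 (q(O, G) = 1/(-½) = -2)
j(a, b) = -2
j(1, -46) - h = -2 - 1*(-43631) = -2 + 43631 = 43629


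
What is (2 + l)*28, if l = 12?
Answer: 392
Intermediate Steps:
(2 + l)*28 = (2 + 12)*28 = 14*28 = 392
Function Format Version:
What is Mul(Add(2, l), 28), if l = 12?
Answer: 392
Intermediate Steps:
Mul(Add(2, l), 28) = Mul(Add(2, 12), 28) = Mul(14, 28) = 392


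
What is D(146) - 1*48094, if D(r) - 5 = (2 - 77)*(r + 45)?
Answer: -62414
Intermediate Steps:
D(r) = -3370 - 75*r (D(r) = 5 + (2 - 77)*(r + 45) = 5 - 75*(45 + r) = 5 + (-3375 - 75*r) = -3370 - 75*r)
D(146) - 1*48094 = (-3370 - 75*146) - 1*48094 = (-3370 - 10950) - 48094 = -14320 - 48094 = -62414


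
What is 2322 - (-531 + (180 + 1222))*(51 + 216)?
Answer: -230235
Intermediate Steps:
2322 - (-531 + (180 + 1222))*(51 + 216) = 2322 - (-531 + 1402)*267 = 2322 - 871*267 = 2322 - 1*232557 = 2322 - 232557 = -230235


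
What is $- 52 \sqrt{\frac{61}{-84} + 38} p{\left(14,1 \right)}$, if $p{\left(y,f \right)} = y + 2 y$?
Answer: $- 52 \sqrt{65751} \approx -13334.0$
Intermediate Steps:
$p{\left(y,f \right)} = 3 y$
$- 52 \sqrt{\frac{61}{-84} + 38} p{\left(14,1 \right)} = - 52 \sqrt{\frac{61}{-84} + 38} \cdot 3 \cdot 14 = - 52 \sqrt{61 \left(- \frac{1}{84}\right) + 38} \cdot 42 = - 52 \sqrt{- \frac{61}{84} + 38} \cdot 42 = - 52 \sqrt{\frac{3131}{84}} \cdot 42 = - 52 \frac{\sqrt{65751}}{42} \cdot 42 = - \frac{26 \sqrt{65751}}{21} \cdot 42 = - 52 \sqrt{65751}$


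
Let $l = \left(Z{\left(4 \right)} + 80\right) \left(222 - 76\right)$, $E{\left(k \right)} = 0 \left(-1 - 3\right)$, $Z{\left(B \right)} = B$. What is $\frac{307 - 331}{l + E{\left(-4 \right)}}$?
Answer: $- \frac{1}{511} \approx -0.0019569$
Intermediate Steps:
$E{\left(k \right)} = 0$ ($E{\left(k \right)} = 0 \left(-4\right) = 0$)
$l = 12264$ ($l = \left(4 + 80\right) \left(222 - 76\right) = 84 \cdot 146 = 12264$)
$\frac{307 - 331}{l + E{\left(-4 \right)}} = \frac{307 - 331}{12264 + 0} = - \frac{24}{12264} = \left(-24\right) \frac{1}{12264} = - \frac{1}{511}$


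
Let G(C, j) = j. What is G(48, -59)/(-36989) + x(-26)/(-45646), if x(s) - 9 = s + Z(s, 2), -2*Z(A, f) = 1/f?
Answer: 16931/8581448 ≈ 0.0019730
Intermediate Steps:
Z(A, f) = -1/(2*f)
x(s) = 35/4 + s (x(s) = 9 + (s - ½/2) = 9 + (s - ½*½) = 9 + (s - ¼) = 9 + (-¼ + s) = 35/4 + s)
G(48, -59)/(-36989) + x(-26)/(-45646) = -59/(-36989) + (35/4 - 26)/(-45646) = -59*(-1/36989) - 69/4*(-1/45646) = 59/36989 + 69/182584 = 16931/8581448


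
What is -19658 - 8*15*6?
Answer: -20378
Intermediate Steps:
-19658 - 8*15*6 = -19658 - 120*6 = -19658 - 1*720 = -19658 - 720 = -20378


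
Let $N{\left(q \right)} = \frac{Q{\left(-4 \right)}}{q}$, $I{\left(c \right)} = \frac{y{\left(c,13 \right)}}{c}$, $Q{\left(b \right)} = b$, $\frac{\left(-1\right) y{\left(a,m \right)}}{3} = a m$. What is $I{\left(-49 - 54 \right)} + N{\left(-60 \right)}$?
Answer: $- \frac{584}{15} \approx -38.933$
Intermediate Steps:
$y{\left(a,m \right)} = - 3 a m$
$I{\left(c \right)} = -39$ ($I{\left(c \right)} = \frac{\left(-3\right) c 13}{c} = \frac{\left(-39\right) c}{c} = -39$)
$N{\left(q \right)} = - \frac{4}{q}$
$I{\left(-49 - 54 \right)} + N{\left(-60 \right)} = -39 - \frac{4}{-60} = -39 - - \frac{1}{15} = -39 + \frac{1}{15} = - \frac{584}{15}$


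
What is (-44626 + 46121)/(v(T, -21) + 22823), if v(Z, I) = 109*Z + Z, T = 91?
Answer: 1495/32833 ≈ 0.045533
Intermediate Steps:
v(Z, I) = 110*Z
(-44626 + 46121)/(v(T, -21) + 22823) = (-44626 + 46121)/(110*91 + 22823) = 1495/(10010 + 22823) = 1495/32833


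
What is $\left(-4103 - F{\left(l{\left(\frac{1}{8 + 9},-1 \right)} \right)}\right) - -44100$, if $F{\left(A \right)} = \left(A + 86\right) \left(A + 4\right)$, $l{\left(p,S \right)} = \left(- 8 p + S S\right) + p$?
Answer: $\frac{11444317}{289} \approx 39600.0$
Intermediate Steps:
$l{\left(p,S \right)} = S^{2} - 7 p$ ($l{\left(p,S \right)} = \left(- 8 p + S^{2}\right) + p = \left(S^{2} - 8 p\right) + p = S^{2} - 7 p$)
$F{\left(A \right)} = \left(4 + A\right) \left(86 + A\right)$ ($F{\left(A \right)} = \left(86 + A\right) \left(4 + A\right) = \left(4 + A\right) \left(86 + A\right)$)
$\left(-4103 - F{\left(l{\left(\frac{1}{8 + 9},-1 \right)} \right)}\right) - -44100 = \left(-4103 - \left(344 + \left(\left(-1\right)^{2} - \frac{7}{8 + 9}\right)^{2} + 90 \left(\left(-1\right)^{2} - \frac{7}{8 + 9}\right)\right)\right) - -44100 = \left(-4103 - \left(344 + \left(1 - \frac{7}{17}\right)^{2} + 90 \left(1 - \frac{7}{17}\right)\right)\right) + 44100 = \left(-4103 - \left(344 + \left(\frac{10}{17}\right)^{2} + 90 \cdot \frac{10}{17}\right)\right) + 44100 = \left(-4103 - \left(344 + \frac{100}{289} + \frac{900}{17}\right)\right) + 44100 = \left(-4103 - \frac{114816}{289}\right) + 44100 = - \frac{1300583}{289} + 44100 = \frac{11444317}{289}$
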